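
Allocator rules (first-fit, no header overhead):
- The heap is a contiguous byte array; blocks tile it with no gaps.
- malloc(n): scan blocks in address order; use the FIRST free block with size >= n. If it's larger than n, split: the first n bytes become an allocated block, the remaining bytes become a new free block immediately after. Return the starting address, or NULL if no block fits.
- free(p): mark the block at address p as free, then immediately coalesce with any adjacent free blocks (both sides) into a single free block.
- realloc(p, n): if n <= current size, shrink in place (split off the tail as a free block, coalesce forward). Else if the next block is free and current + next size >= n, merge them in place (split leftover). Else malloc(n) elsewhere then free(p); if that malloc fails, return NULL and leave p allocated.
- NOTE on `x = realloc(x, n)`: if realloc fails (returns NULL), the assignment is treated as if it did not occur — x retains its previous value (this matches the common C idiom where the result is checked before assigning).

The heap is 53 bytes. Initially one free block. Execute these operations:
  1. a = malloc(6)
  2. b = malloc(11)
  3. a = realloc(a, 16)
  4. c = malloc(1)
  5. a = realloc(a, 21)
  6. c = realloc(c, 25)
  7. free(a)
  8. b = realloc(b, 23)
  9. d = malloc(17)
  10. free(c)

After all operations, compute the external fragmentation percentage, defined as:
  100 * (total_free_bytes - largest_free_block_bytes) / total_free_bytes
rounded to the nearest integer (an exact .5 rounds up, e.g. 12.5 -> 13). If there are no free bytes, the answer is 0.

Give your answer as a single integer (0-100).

Op 1: a = malloc(6) -> a = 0; heap: [0-5 ALLOC][6-52 FREE]
Op 2: b = malloc(11) -> b = 6; heap: [0-5 ALLOC][6-16 ALLOC][17-52 FREE]
Op 3: a = realloc(a, 16) -> a = 17; heap: [0-5 FREE][6-16 ALLOC][17-32 ALLOC][33-52 FREE]
Op 4: c = malloc(1) -> c = 0; heap: [0-0 ALLOC][1-5 FREE][6-16 ALLOC][17-32 ALLOC][33-52 FREE]
Op 5: a = realloc(a, 21) -> a = 17; heap: [0-0 ALLOC][1-5 FREE][6-16 ALLOC][17-37 ALLOC][38-52 FREE]
Op 6: c = realloc(c, 25) -> NULL (c unchanged); heap: [0-0 ALLOC][1-5 FREE][6-16 ALLOC][17-37 ALLOC][38-52 FREE]
Op 7: free(a) -> (freed a); heap: [0-0 ALLOC][1-5 FREE][6-16 ALLOC][17-52 FREE]
Op 8: b = realloc(b, 23) -> b = 6; heap: [0-0 ALLOC][1-5 FREE][6-28 ALLOC][29-52 FREE]
Op 9: d = malloc(17) -> d = 29; heap: [0-0 ALLOC][1-5 FREE][6-28 ALLOC][29-45 ALLOC][46-52 FREE]
Op 10: free(c) -> (freed c); heap: [0-5 FREE][6-28 ALLOC][29-45 ALLOC][46-52 FREE]
Free blocks: [6 7] total_free=13 largest=7 -> 100*(13-7)/13 = 600/13 ≈ 46.154 -> rounds to 46

Answer: 46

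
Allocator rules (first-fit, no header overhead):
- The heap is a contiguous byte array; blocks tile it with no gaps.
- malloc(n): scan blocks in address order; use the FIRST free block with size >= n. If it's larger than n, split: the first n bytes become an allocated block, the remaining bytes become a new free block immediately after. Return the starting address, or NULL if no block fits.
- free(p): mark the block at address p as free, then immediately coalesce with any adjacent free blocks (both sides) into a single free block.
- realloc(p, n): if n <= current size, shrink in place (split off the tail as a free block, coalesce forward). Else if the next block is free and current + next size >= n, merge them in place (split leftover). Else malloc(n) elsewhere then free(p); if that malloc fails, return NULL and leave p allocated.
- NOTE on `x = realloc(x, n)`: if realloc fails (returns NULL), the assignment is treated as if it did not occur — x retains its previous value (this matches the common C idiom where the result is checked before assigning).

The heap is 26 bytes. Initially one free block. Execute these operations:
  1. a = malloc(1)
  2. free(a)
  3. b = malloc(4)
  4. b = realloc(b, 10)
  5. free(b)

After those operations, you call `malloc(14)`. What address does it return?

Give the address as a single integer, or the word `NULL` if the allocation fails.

Answer: 0

Derivation:
Op 1: a = malloc(1) -> a = 0; heap: [0-0 ALLOC][1-25 FREE]
Op 2: free(a) -> (freed a); heap: [0-25 FREE]
Op 3: b = malloc(4) -> b = 0; heap: [0-3 ALLOC][4-25 FREE]
Op 4: b = realloc(b, 10) -> b = 0; heap: [0-9 ALLOC][10-25 FREE]
Op 5: free(b) -> (freed b); heap: [0-25 FREE]
malloc(14): first-fit scan over [0-25 FREE] -> 0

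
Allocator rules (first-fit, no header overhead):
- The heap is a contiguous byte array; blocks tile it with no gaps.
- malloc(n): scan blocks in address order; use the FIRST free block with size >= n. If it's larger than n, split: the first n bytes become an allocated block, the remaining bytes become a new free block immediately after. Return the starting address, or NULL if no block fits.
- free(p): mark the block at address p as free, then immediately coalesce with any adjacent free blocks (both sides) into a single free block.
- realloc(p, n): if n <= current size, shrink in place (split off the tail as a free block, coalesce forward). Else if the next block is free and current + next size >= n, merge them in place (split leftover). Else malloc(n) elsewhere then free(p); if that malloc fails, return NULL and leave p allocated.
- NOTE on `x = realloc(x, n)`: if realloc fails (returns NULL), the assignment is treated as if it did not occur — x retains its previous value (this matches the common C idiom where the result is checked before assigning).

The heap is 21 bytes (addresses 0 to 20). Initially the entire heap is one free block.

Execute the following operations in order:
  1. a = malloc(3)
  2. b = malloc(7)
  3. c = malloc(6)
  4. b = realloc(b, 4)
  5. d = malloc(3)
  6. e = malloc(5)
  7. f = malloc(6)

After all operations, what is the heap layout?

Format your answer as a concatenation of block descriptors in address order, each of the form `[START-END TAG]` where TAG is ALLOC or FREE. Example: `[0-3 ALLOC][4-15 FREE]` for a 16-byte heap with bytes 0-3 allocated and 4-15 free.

Op 1: a = malloc(3) -> a = 0; heap: [0-2 ALLOC][3-20 FREE]
Op 2: b = malloc(7) -> b = 3; heap: [0-2 ALLOC][3-9 ALLOC][10-20 FREE]
Op 3: c = malloc(6) -> c = 10; heap: [0-2 ALLOC][3-9 ALLOC][10-15 ALLOC][16-20 FREE]
Op 4: b = realloc(b, 4) -> b = 3; heap: [0-2 ALLOC][3-6 ALLOC][7-9 FREE][10-15 ALLOC][16-20 FREE]
Op 5: d = malloc(3) -> d = 7; heap: [0-2 ALLOC][3-6 ALLOC][7-9 ALLOC][10-15 ALLOC][16-20 FREE]
Op 6: e = malloc(5) -> e = 16; heap: [0-2 ALLOC][3-6 ALLOC][7-9 ALLOC][10-15 ALLOC][16-20 ALLOC]
Op 7: f = malloc(6) -> f = NULL; heap: [0-2 ALLOC][3-6 ALLOC][7-9 ALLOC][10-15 ALLOC][16-20 ALLOC]

Answer: [0-2 ALLOC][3-6 ALLOC][7-9 ALLOC][10-15 ALLOC][16-20 ALLOC]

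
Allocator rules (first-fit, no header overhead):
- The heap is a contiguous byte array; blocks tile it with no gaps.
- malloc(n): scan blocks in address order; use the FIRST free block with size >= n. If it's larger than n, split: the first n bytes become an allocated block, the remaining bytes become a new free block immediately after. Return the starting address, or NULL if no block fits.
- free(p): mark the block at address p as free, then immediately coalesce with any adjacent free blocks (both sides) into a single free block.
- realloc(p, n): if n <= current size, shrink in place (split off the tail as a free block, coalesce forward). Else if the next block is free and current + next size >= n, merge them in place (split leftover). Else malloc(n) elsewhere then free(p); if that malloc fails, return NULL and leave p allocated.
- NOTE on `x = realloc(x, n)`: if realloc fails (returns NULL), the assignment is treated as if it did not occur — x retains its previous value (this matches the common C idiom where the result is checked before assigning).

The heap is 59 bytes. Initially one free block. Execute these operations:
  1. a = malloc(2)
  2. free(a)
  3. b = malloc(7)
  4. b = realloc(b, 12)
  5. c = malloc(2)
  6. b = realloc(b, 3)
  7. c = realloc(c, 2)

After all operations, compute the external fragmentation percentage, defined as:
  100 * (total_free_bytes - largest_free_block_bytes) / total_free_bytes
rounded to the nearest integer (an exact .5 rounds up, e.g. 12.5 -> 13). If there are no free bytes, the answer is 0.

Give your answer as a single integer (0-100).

Op 1: a = malloc(2) -> a = 0; heap: [0-1 ALLOC][2-58 FREE]
Op 2: free(a) -> (freed a); heap: [0-58 FREE]
Op 3: b = malloc(7) -> b = 0; heap: [0-6 ALLOC][7-58 FREE]
Op 4: b = realloc(b, 12) -> b = 0; heap: [0-11 ALLOC][12-58 FREE]
Op 5: c = malloc(2) -> c = 12; heap: [0-11 ALLOC][12-13 ALLOC][14-58 FREE]
Op 6: b = realloc(b, 3) -> b = 0; heap: [0-2 ALLOC][3-11 FREE][12-13 ALLOC][14-58 FREE]
Op 7: c = realloc(c, 2) -> c = 12; heap: [0-2 ALLOC][3-11 FREE][12-13 ALLOC][14-58 FREE]
Free blocks: [9 45] total_free=54 largest=45 -> 100*(54-45)/54 = 900/54 ≈ 16.667 -> rounds to 17

Answer: 17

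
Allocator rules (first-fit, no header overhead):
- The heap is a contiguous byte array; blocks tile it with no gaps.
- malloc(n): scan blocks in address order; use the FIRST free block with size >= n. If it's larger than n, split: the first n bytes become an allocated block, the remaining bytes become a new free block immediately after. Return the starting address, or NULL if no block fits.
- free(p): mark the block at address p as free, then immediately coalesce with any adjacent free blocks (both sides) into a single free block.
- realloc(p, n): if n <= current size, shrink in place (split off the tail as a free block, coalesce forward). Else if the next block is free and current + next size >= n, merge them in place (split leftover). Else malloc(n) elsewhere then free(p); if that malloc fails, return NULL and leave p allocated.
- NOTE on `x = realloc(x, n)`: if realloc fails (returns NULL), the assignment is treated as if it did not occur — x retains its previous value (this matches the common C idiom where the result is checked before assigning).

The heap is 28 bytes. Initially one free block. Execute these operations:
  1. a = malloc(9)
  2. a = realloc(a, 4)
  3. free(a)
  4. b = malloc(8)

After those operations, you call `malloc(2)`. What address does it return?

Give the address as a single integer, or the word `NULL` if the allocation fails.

Op 1: a = malloc(9) -> a = 0; heap: [0-8 ALLOC][9-27 FREE]
Op 2: a = realloc(a, 4) -> a = 0; heap: [0-3 ALLOC][4-27 FREE]
Op 3: free(a) -> (freed a); heap: [0-27 FREE]
Op 4: b = malloc(8) -> b = 0; heap: [0-7 ALLOC][8-27 FREE]
malloc(2): first-fit scan over [0-7 ALLOC][8-27 FREE] -> 8

Answer: 8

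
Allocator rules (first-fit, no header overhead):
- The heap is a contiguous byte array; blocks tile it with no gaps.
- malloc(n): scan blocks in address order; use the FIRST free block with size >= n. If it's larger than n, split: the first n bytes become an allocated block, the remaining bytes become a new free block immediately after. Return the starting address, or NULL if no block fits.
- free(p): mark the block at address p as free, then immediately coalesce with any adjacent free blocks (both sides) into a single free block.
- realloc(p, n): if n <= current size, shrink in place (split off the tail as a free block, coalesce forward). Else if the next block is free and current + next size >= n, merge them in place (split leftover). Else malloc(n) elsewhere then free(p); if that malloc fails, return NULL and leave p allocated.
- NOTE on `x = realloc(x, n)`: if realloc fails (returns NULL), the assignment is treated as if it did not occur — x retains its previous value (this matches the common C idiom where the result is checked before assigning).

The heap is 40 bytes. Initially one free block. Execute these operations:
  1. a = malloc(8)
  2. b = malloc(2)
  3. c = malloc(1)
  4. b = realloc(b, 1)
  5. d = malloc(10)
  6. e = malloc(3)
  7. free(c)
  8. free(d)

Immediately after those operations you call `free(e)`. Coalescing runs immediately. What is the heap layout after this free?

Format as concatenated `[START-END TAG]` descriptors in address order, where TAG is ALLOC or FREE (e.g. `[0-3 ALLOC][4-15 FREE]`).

Answer: [0-7 ALLOC][8-8 ALLOC][9-39 FREE]

Derivation:
Op 1: a = malloc(8) -> a = 0; heap: [0-7 ALLOC][8-39 FREE]
Op 2: b = malloc(2) -> b = 8; heap: [0-7 ALLOC][8-9 ALLOC][10-39 FREE]
Op 3: c = malloc(1) -> c = 10; heap: [0-7 ALLOC][8-9 ALLOC][10-10 ALLOC][11-39 FREE]
Op 4: b = realloc(b, 1) -> b = 8; heap: [0-7 ALLOC][8-8 ALLOC][9-9 FREE][10-10 ALLOC][11-39 FREE]
Op 5: d = malloc(10) -> d = 11; heap: [0-7 ALLOC][8-8 ALLOC][9-9 FREE][10-10 ALLOC][11-20 ALLOC][21-39 FREE]
Op 6: e = malloc(3) -> e = 21; heap: [0-7 ALLOC][8-8 ALLOC][9-9 FREE][10-10 ALLOC][11-20 ALLOC][21-23 ALLOC][24-39 FREE]
Op 7: free(c) -> (freed c); heap: [0-7 ALLOC][8-8 ALLOC][9-10 FREE][11-20 ALLOC][21-23 ALLOC][24-39 FREE]
Op 8: free(d) -> (freed d); heap: [0-7 ALLOC][8-8 ALLOC][9-20 FREE][21-23 ALLOC][24-39 FREE]
free(e): e = 21 -> block [21-23 ALLOC]; mark free, coalesce with adjacent free neighbors -> [0-7 ALLOC][8-8 ALLOC][9-39 FREE]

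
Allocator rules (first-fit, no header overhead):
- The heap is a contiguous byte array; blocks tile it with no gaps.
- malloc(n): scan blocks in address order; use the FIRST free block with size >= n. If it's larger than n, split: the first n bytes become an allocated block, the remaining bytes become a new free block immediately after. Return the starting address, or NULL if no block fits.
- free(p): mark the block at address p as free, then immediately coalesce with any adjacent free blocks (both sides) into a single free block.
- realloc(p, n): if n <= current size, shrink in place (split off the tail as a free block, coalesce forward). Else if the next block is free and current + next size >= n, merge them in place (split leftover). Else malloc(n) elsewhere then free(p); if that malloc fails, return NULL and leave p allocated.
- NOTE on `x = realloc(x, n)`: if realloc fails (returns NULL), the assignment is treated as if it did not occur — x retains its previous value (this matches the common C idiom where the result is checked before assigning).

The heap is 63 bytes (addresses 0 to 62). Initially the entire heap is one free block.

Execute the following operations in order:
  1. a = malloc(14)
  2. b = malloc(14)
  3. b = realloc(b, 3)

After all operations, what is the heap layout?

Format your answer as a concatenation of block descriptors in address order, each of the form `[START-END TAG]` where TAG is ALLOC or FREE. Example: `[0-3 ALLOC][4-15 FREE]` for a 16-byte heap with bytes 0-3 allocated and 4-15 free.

Answer: [0-13 ALLOC][14-16 ALLOC][17-62 FREE]

Derivation:
Op 1: a = malloc(14) -> a = 0; heap: [0-13 ALLOC][14-62 FREE]
Op 2: b = malloc(14) -> b = 14; heap: [0-13 ALLOC][14-27 ALLOC][28-62 FREE]
Op 3: b = realloc(b, 3) -> b = 14; heap: [0-13 ALLOC][14-16 ALLOC][17-62 FREE]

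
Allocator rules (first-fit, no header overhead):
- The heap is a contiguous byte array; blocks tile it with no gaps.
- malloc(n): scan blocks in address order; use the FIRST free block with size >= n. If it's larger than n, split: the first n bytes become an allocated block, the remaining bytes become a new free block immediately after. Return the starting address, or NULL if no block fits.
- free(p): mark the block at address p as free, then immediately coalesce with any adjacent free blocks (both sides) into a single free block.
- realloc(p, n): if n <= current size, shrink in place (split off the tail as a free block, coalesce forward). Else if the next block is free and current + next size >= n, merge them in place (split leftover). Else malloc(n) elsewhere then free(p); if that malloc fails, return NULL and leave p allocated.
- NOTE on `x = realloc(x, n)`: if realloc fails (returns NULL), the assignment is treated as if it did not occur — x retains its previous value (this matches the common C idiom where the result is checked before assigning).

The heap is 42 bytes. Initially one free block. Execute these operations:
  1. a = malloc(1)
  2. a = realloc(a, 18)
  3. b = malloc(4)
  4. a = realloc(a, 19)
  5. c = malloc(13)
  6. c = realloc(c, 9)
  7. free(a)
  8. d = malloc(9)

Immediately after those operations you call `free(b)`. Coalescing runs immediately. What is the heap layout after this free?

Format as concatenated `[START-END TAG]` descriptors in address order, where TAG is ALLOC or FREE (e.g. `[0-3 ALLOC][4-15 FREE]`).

Answer: [0-8 ALLOC][9-17 ALLOC][18-41 FREE]

Derivation:
Op 1: a = malloc(1) -> a = 0; heap: [0-0 ALLOC][1-41 FREE]
Op 2: a = realloc(a, 18) -> a = 0; heap: [0-17 ALLOC][18-41 FREE]
Op 3: b = malloc(4) -> b = 18; heap: [0-17 ALLOC][18-21 ALLOC][22-41 FREE]
Op 4: a = realloc(a, 19) -> a = 22; heap: [0-17 FREE][18-21 ALLOC][22-40 ALLOC][41-41 FREE]
Op 5: c = malloc(13) -> c = 0; heap: [0-12 ALLOC][13-17 FREE][18-21 ALLOC][22-40 ALLOC][41-41 FREE]
Op 6: c = realloc(c, 9) -> c = 0; heap: [0-8 ALLOC][9-17 FREE][18-21 ALLOC][22-40 ALLOC][41-41 FREE]
Op 7: free(a) -> (freed a); heap: [0-8 ALLOC][9-17 FREE][18-21 ALLOC][22-41 FREE]
Op 8: d = malloc(9) -> d = 9; heap: [0-8 ALLOC][9-17 ALLOC][18-21 ALLOC][22-41 FREE]
free(b): b = 18 -> block [18-21 ALLOC]; mark free, coalesce with adjacent free neighbors -> [0-8 ALLOC][9-17 ALLOC][18-41 FREE]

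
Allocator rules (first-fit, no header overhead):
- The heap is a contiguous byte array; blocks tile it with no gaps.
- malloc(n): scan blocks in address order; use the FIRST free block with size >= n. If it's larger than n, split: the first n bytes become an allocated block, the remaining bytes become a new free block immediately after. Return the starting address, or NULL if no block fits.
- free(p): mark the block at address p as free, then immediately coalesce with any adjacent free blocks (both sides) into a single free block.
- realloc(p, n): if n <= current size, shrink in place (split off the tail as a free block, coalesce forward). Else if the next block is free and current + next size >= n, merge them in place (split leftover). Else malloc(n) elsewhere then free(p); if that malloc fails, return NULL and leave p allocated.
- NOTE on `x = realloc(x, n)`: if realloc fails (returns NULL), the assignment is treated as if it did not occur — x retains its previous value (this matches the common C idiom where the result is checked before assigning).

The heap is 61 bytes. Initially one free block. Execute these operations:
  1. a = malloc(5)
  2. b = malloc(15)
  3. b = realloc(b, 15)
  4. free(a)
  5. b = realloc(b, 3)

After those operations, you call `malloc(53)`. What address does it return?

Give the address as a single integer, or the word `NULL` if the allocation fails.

Answer: 8

Derivation:
Op 1: a = malloc(5) -> a = 0; heap: [0-4 ALLOC][5-60 FREE]
Op 2: b = malloc(15) -> b = 5; heap: [0-4 ALLOC][5-19 ALLOC][20-60 FREE]
Op 3: b = realloc(b, 15) -> b = 5; heap: [0-4 ALLOC][5-19 ALLOC][20-60 FREE]
Op 4: free(a) -> (freed a); heap: [0-4 FREE][5-19 ALLOC][20-60 FREE]
Op 5: b = realloc(b, 3) -> b = 5; heap: [0-4 FREE][5-7 ALLOC][8-60 FREE]
malloc(53): first-fit scan over [0-4 FREE][5-7 ALLOC][8-60 FREE] -> 8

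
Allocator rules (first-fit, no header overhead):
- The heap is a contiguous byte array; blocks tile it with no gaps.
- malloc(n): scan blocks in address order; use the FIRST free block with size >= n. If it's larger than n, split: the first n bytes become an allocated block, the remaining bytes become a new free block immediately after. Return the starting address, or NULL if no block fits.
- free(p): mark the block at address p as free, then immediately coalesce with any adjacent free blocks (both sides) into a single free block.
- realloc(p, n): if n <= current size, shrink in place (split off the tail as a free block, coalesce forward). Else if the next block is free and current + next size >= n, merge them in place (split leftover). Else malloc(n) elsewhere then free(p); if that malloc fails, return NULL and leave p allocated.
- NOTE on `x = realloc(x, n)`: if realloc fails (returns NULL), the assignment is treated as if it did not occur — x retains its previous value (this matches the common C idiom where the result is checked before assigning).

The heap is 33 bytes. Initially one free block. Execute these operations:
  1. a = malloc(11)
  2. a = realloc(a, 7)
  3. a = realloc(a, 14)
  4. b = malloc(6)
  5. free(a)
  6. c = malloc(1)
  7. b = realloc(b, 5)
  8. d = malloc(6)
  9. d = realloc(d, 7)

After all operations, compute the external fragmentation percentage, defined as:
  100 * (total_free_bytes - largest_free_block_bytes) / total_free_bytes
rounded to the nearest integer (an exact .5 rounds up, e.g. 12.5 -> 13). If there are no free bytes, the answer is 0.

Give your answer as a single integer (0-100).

Answer: 30

Derivation:
Op 1: a = malloc(11) -> a = 0; heap: [0-10 ALLOC][11-32 FREE]
Op 2: a = realloc(a, 7) -> a = 0; heap: [0-6 ALLOC][7-32 FREE]
Op 3: a = realloc(a, 14) -> a = 0; heap: [0-13 ALLOC][14-32 FREE]
Op 4: b = malloc(6) -> b = 14; heap: [0-13 ALLOC][14-19 ALLOC][20-32 FREE]
Op 5: free(a) -> (freed a); heap: [0-13 FREE][14-19 ALLOC][20-32 FREE]
Op 6: c = malloc(1) -> c = 0; heap: [0-0 ALLOC][1-13 FREE][14-19 ALLOC][20-32 FREE]
Op 7: b = realloc(b, 5) -> b = 14; heap: [0-0 ALLOC][1-13 FREE][14-18 ALLOC][19-32 FREE]
Op 8: d = malloc(6) -> d = 1; heap: [0-0 ALLOC][1-6 ALLOC][7-13 FREE][14-18 ALLOC][19-32 FREE]
Op 9: d = realloc(d, 7) -> d = 1; heap: [0-0 ALLOC][1-7 ALLOC][8-13 FREE][14-18 ALLOC][19-32 FREE]
Free blocks: [6 14] total_free=20 largest=14 -> 100*(20-14)/20 = 600/20 = 30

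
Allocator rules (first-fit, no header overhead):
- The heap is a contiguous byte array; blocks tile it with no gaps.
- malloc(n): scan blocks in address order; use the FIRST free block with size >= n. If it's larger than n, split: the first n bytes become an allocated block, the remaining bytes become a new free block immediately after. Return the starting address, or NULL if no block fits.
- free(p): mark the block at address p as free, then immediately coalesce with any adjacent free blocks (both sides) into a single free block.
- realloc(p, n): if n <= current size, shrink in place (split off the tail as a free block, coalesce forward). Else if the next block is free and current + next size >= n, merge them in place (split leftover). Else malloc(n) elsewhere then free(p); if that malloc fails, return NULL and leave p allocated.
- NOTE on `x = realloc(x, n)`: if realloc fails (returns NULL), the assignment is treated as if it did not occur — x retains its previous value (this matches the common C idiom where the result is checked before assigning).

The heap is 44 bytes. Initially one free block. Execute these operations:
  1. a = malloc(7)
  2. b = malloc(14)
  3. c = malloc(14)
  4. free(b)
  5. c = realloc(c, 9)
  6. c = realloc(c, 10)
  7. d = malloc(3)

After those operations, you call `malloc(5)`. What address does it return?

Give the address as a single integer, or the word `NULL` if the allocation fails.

Op 1: a = malloc(7) -> a = 0; heap: [0-6 ALLOC][7-43 FREE]
Op 2: b = malloc(14) -> b = 7; heap: [0-6 ALLOC][7-20 ALLOC][21-43 FREE]
Op 3: c = malloc(14) -> c = 21; heap: [0-6 ALLOC][7-20 ALLOC][21-34 ALLOC][35-43 FREE]
Op 4: free(b) -> (freed b); heap: [0-6 ALLOC][7-20 FREE][21-34 ALLOC][35-43 FREE]
Op 5: c = realloc(c, 9) -> c = 21; heap: [0-6 ALLOC][7-20 FREE][21-29 ALLOC][30-43 FREE]
Op 6: c = realloc(c, 10) -> c = 21; heap: [0-6 ALLOC][7-20 FREE][21-30 ALLOC][31-43 FREE]
Op 7: d = malloc(3) -> d = 7; heap: [0-6 ALLOC][7-9 ALLOC][10-20 FREE][21-30 ALLOC][31-43 FREE]
malloc(5): first-fit scan over [0-6 ALLOC][7-9 ALLOC][10-20 FREE][21-30 ALLOC][31-43 FREE] -> 10

Answer: 10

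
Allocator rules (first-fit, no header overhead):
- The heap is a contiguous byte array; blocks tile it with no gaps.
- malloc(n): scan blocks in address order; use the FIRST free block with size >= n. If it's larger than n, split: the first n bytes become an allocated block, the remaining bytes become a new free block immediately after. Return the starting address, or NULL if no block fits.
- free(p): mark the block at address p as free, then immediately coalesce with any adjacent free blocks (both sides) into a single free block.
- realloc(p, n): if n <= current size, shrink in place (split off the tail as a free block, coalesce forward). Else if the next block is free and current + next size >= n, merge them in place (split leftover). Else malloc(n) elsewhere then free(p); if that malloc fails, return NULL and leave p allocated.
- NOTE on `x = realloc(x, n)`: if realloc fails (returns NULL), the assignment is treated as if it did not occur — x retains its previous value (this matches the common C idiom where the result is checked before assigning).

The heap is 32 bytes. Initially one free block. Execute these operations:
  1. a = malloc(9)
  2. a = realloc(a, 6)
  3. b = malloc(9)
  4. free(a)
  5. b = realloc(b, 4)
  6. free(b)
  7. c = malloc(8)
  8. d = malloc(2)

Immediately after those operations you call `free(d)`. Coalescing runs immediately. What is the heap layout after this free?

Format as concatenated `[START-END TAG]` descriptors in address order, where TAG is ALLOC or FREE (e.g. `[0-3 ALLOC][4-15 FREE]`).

Op 1: a = malloc(9) -> a = 0; heap: [0-8 ALLOC][9-31 FREE]
Op 2: a = realloc(a, 6) -> a = 0; heap: [0-5 ALLOC][6-31 FREE]
Op 3: b = malloc(9) -> b = 6; heap: [0-5 ALLOC][6-14 ALLOC][15-31 FREE]
Op 4: free(a) -> (freed a); heap: [0-5 FREE][6-14 ALLOC][15-31 FREE]
Op 5: b = realloc(b, 4) -> b = 6; heap: [0-5 FREE][6-9 ALLOC][10-31 FREE]
Op 6: free(b) -> (freed b); heap: [0-31 FREE]
Op 7: c = malloc(8) -> c = 0; heap: [0-7 ALLOC][8-31 FREE]
Op 8: d = malloc(2) -> d = 8; heap: [0-7 ALLOC][8-9 ALLOC][10-31 FREE]
free(d): d = 8 -> block [8-9 ALLOC]; mark free, coalesce with adjacent free neighbors -> [0-7 ALLOC][8-31 FREE]

Answer: [0-7 ALLOC][8-31 FREE]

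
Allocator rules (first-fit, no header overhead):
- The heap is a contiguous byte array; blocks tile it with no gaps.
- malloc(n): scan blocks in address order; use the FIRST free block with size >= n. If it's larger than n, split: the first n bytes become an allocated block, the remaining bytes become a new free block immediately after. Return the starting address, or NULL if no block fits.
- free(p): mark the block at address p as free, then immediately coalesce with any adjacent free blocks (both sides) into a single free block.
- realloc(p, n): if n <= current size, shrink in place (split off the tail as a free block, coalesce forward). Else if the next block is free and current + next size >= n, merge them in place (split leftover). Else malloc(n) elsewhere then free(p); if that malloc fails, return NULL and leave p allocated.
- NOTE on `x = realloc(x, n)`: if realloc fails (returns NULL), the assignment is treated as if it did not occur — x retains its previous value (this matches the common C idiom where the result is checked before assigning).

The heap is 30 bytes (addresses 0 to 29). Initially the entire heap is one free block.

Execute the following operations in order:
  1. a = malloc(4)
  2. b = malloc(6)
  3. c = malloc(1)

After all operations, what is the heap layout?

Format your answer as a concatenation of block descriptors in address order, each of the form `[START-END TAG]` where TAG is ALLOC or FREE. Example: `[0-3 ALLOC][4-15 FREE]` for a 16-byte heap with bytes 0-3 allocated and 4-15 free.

Answer: [0-3 ALLOC][4-9 ALLOC][10-10 ALLOC][11-29 FREE]

Derivation:
Op 1: a = malloc(4) -> a = 0; heap: [0-3 ALLOC][4-29 FREE]
Op 2: b = malloc(6) -> b = 4; heap: [0-3 ALLOC][4-9 ALLOC][10-29 FREE]
Op 3: c = malloc(1) -> c = 10; heap: [0-3 ALLOC][4-9 ALLOC][10-10 ALLOC][11-29 FREE]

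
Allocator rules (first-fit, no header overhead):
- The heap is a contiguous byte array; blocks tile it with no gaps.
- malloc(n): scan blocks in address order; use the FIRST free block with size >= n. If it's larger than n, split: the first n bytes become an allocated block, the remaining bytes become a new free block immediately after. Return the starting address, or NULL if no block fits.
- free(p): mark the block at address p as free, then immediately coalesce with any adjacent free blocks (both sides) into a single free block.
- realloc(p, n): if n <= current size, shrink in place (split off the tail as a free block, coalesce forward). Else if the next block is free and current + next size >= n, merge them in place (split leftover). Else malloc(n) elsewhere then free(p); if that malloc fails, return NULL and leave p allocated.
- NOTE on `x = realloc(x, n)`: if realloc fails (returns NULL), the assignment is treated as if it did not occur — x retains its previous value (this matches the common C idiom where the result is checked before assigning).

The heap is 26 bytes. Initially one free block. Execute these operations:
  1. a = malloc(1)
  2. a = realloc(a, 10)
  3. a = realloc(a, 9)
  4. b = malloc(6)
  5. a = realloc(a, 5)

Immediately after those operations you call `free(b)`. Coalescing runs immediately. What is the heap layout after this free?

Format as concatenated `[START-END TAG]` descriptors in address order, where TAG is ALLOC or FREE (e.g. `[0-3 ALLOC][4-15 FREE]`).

Op 1: a = malloc(1) -> a = 0; heap: [0-0 ALLOC][1-25 FREE]
Op 2: a = realloc(a, 10) -> a = 0; heap: [0-9 ALLOC][10-25 FREE]
Op 3: a = realloc(a, 9) -> a = 0; heap: [0-8 ALLOC][9-25 FREE]
Op 4: b = malloc(6) -> b = 9; heap: [0-8 ALLOC][9-14 ALLOC][15-25 FREE]
Op 5: a = realloc(a, 5) -> a = 0; heap: [0-4 ALLOC][5-8 FREE][9-14 ALLOC][15-25 FREE]
free(b): b = 9 -> block [9-14 ALLOC]; mark free, coalesce with adjacent free neighbors -> [0-4 ALLOC][5-25 FREE]

Answer: [0-4 ALLOC][5-25 FREE]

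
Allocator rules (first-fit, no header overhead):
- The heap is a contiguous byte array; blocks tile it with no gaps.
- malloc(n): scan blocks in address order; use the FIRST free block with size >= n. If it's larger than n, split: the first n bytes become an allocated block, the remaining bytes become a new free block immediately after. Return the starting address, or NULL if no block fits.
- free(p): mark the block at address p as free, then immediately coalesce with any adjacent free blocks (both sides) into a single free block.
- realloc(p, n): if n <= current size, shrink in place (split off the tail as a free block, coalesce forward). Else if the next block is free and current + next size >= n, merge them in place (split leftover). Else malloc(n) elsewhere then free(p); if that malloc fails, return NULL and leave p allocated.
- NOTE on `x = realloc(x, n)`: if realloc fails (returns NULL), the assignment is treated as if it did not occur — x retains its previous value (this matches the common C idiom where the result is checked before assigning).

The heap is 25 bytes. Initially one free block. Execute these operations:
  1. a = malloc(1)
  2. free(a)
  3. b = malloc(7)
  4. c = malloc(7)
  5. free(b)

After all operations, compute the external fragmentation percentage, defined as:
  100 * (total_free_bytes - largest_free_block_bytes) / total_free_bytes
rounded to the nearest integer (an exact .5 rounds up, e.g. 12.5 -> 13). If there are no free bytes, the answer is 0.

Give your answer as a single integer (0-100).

Op 1: a = malloc(1) -> a = 0; heap: [0-0 ALLOC][1-24 FREE]
Op 2: free(a) -> (freed a); heap: [0-24 FREE]
Op 3: b = malloc(7) -> b = 0; heap: [0-6 ALLOC][7-24 FREE]
Op 4: c = malloc(7) -> c = 7; heap: [0-6 ALLOC][7-13 ALLOC][14-24 FREE]
Op 5: free(b) -> (freed b); heap: [0-6 FREE][7-13 ALLOC][14-24 FREE]
Free blocks: [7 11] total_free=18 largest=11 -> 100*(18-11)/18 = 700/18 ≈ 38.889 -> rounds to 39

Answer: 39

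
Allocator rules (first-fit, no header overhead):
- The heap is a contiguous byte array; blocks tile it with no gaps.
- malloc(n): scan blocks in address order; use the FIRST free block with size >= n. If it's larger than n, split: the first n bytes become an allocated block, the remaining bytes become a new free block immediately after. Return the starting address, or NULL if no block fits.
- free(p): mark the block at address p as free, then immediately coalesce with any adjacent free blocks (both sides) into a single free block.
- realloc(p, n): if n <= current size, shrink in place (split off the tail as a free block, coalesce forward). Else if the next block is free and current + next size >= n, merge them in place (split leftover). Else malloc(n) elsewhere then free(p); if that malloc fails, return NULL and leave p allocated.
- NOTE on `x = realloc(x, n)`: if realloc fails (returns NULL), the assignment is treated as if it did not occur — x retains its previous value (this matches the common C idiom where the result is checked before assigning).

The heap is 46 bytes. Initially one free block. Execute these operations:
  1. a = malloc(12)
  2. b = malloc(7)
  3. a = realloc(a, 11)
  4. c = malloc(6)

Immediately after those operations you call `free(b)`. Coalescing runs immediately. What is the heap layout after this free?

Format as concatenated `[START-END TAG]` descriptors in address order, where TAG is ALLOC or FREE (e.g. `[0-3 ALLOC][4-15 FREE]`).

Op 1: a = malloc(12) -> a = 0; heap: [0-11 ALLOC][12-45 FREE]
Op 2: b = malloc(7) -> b = 12; heap: [0-11 ALLOC][12-18 ALLOC][19-45 FREE]
Op 3: a = realloc(a, 11) -> a = 0; heap: [0-10 ALLOC][11-11 FREE][12-18 ALLOC][19-45 FREE]
Op 4: c = malloc(6) -> c = 19; heap: [0-10 ALLOC][11-11 FREE][12-18 ALLOC][19-24 ALLOC][25-45 FREE]
free(b): b = 12 -> block [12-18 ALLOC]; mark free, coalesce with adjacent free neighbors -> [0-10 ALLOC][11-18 FREE][19-24 ALLOC][25-45 FREE]

Answer: [0-10 ALLOC][11-18 FREE][19-24 ALLOC][25-45 FREE]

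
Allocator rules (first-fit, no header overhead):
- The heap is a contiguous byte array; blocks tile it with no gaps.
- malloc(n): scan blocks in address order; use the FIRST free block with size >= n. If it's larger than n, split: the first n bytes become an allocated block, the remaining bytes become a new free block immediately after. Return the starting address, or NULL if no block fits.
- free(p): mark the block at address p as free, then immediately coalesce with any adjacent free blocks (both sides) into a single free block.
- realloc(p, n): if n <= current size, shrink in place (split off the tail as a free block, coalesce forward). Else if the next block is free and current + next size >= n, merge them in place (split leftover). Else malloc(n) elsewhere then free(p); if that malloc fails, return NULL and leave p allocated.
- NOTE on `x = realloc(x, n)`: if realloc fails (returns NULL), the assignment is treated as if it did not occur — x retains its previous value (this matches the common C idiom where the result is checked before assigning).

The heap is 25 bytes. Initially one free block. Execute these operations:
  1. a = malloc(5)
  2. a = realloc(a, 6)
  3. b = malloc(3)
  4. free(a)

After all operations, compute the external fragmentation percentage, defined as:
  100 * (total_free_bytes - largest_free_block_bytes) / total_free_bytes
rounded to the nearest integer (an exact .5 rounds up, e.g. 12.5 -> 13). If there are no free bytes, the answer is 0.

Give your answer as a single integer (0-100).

Op 1: a = malloc(5) -> a = 0; heap: [0-4 ALLOC][5-24 FREE]
Op 2: a = realloc(a, 6) -> a = 0; heap: [0-5 ALLOC][6-24 FREE]
Op 3: b = malloc(3) -> b = 6; heap: [0-5 ALLOC][6-8 ALLOC][9-24 FREE]
Op 4: free(a) -> (freed a); heap: [0-5 FREE][6-8 ALLOC][9-24 FREE]
Free blocks: [6 16] total_free=22 largest=16 -> 100*(22-16)/22 = 600/22 ≈ 27.273 -> rounds to 27

Answer: 27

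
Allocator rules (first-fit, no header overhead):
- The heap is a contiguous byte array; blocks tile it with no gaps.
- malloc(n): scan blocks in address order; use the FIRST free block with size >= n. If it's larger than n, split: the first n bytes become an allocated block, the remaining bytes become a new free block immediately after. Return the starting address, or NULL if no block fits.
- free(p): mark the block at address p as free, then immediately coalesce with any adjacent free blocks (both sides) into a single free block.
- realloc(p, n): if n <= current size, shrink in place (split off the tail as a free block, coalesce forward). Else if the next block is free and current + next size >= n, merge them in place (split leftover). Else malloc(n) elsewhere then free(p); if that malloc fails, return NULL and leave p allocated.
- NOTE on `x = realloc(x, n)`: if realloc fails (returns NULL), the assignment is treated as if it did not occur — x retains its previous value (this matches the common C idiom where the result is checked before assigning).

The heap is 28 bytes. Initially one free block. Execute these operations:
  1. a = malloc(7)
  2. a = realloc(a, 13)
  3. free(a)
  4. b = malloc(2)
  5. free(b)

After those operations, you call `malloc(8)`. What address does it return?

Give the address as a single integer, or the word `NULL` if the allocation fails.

Answer: 0

Derivation:
Op 1: a = malloc(7) -> a = 0; heap: [0-6 ALLOC][7-27 FREE]
Op 2: a = realloc(a, 13) -> a = 0; heap: [0-12 ALLOC][13-27 FREE]
Op 3: free(a) -> (freed a); heap: [0-27 FREE]
Op 4: b = malloc(2) -> b = 0; heap: [0-1 ALLOC][2-27 FREE]
Op 5: free(b) -> (freed b); heap: [0-27 FREE]
malloc(8): first-fit scan over [0-27 FREE] -> 0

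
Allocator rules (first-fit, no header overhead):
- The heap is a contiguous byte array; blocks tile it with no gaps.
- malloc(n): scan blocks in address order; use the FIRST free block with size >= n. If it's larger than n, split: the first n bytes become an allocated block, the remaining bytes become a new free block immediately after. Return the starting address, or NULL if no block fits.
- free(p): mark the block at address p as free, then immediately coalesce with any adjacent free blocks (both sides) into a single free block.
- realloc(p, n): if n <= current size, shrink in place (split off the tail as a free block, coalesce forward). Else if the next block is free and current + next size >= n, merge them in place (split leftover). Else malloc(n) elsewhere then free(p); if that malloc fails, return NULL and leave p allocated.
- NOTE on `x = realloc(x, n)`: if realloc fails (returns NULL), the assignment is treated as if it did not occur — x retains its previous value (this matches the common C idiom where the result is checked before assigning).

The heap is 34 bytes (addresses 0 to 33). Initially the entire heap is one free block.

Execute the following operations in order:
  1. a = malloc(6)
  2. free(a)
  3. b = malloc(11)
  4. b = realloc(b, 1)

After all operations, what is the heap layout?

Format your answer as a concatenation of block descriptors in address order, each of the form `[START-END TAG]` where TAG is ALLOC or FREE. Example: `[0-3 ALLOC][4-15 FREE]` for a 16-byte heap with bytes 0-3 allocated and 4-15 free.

Op 1: a = malloc(6) -> a = 0; heap: [0-5 ALLOC][6-33 FREE]
Op 2: free(a) -> (freed a); heap: [0-33 FREE]
Op 3: b = malloc(11) -> b = 0; heap: [0-10 ALLOC][11-33 FREE]
Op 4: b = realloc(b, 1) -> b = 0; heap: [0-0 ALLOC][1-33 FREE]

Answer: [0-0 ALLOC][1-33 FREE]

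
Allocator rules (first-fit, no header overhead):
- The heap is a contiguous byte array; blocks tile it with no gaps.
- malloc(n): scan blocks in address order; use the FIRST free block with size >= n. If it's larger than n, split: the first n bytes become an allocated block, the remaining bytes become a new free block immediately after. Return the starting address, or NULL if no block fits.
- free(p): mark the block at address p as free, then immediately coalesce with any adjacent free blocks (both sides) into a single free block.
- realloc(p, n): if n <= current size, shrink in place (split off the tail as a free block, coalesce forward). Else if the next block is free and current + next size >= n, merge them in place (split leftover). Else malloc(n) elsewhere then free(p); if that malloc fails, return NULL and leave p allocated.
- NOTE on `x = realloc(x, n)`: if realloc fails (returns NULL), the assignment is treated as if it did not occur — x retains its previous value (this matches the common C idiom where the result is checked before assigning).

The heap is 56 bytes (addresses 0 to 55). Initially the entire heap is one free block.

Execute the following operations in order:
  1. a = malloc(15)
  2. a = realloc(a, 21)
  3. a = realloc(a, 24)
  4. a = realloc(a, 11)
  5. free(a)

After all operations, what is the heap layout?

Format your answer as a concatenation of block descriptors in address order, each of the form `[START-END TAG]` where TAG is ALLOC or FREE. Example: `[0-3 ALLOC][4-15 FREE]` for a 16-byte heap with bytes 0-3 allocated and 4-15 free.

Answer: [0-55 FREE]

Derivation:
Op 1: a = malloc(15) -> a = 0; heap: [0-14 ALLOC][15-55 FREE]
Op 2: a = realloc(a, 21) -> a = 0; heap: [0-20 ALLOC][21-55 FREE]
Op 3: a = realloc(a, 24) -> a = 0; heap: [0-23 ALLOC][24-55 FREE]
Op 4: a = realloc(a, 11) -> a = 0; heap: [0-10 ALLOC][11-55 FREE]
Op 5: free(a) -> (freed a); heap: [0-55 FREE]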